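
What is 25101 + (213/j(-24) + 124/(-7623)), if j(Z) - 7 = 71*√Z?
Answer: 2105367856660/83875869 - 30246*I*√6/121033 ≈ 25101.0 - 0.61212*I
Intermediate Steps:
j(Z) = 7 + 71*√Z
25101 + (213/j(-24) + 124/(-7623)) = 25101 + (213/(7 + 71*√(-24)) + 124/(-7623)) = 25101 + (213/(7 + 71*(2*I*√6)) + 124*(-1/7623)) = 25101 + (213/(7 + 142*I*√6) - 124/7623) = 25101 + (-124/7623 + 213/(7 + 142*I*√6)) = 191344799/7623 + 213/(7 + 142*I*√6)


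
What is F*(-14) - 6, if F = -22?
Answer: 302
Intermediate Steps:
F*(-14) - 6 = -22*(-14) - 6 = 308 - 6 = 302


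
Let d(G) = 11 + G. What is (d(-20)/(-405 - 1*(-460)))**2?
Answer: 81/3025 ≈ 0.026777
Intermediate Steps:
(d(-20)/(-405 - 1*(-460)))**2 = ((11 - 20)/(-405 - 1*(-460)))**2 = (-9/(-405 + 460))**2 = (-9/55)**2 = 81/3025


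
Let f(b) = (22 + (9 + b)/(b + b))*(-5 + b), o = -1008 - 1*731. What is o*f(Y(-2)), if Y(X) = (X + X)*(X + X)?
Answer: -13945041/32 ≈ -4.3578e+5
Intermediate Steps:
o = -1739 (o = -1008 - 731 = -1739)
Y(X) = 4*X² (Y(X) = (2*X)*(2*X) = 4*X²)
f(b) = (-5 + b)*(22 + (9 + b)/(2*b)) (f(b) = (22 + (9 + b)/((2*b)))*(-5 + b) = (22 + (9 + b)*(1/(2*b)))*(-5 + b) = (22 + (9 + b)/(2*b))*(-5 + b) = (-5 + b)*(22 + (9 + b)/(2*b)))
o*f(Y(-2)) = -1739*(-108 - 45/(2*(4*(-2)²)) + 45*(4*(-2)²)/2) = -1739*(-108 - 45/(2*(4*4)) + 45*(4*4)/2) = -1739*(-108 - 45/2/16 + (45/2)*16) = -1739*(-108 - 45/2*1/16 + 360) = -1739*(-108 - 45/32 + 360) = -1739*8019/32 = -13945041/32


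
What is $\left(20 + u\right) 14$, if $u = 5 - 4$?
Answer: $294$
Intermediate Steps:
$u = 1$ ($u = 5 - 4 = 1$)
$\left(20 + u\right) 14 = \left(20 + 1\right) 14 = 21 \cdot 14 = 294$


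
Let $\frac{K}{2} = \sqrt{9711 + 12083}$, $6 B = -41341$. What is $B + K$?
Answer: $- \frac{41341}{6} + 2 \sqrt{21794} \approx -6594.9$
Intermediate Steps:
$B = - \frac{41341}{6}$ ($B = \frac{1}{6} \left(-41341\right) = - \frac{41341}{6} \approx -6890.2$)
$K = 2 \sqrt{21794}$ ($K = 2 \sqrt{9711 + 12083} = 2 \sqrt{21794} \approx 295.26$)
$B + K = - \frac{41341}{6} + 2 \sqrt{21794}$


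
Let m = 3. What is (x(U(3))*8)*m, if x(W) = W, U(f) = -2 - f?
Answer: -120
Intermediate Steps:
(x(U(3))*8)*m = ((-2 - 1*3)*8)*3 = ((-2 - 3)*8)*3 = -5*8*3 = -40*3 = -120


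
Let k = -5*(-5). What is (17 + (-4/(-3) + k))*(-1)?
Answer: -130/3 ≈ -43.333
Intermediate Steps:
k = 25
(17 + (-4/(-3) + k))*(-1) = (17 + (-4/(-3) + 25))*(-1) = (17 + (-4*(-⅓) + 25))*(-1) = (17 + (4/3 + 25))*(-1) = (17 + 79/3)*(-1) = (130/3)*(-1) = -130/3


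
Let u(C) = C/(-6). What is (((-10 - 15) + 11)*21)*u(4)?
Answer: 196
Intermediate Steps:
u(C) = -C/6 (u(C) = C*(-⅙) = -C/6)
(((-10 - 15) + 11)*21)*u(4) = (((-10 - 15) + 11)*21)*(-⅙*4) = ((-25 + 11)*21)*(-⅔) = -14*21*(-⅔) = -294*(-⅔) = 196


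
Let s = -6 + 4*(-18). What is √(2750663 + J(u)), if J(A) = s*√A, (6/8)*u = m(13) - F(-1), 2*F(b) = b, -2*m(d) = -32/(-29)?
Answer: √(2313307583 - 2262*I*√58)/29 ≈ 1658.5 - 0.0061754*I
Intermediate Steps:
m(d) = -16/29 (m(d) = -(-16)/(-29) = -(-16)*(-1)/29 = -½*32/29 = -16/29)
F(b) = b/2
u = -2/29 (u = 4*(-16/29 - (-1)/2)/3 = 4*(-16/29 - 1*(-½))/3 = 4*(-16/29 + ½)/3 = (4/3)*(-3/58) = -2/29 ≈ -0.068966)
s = -78 (s = -6 - 72 = -78)
J(A) = -78*√A
√(2750663 + J(u)) = √(2750663 - 78*I*√58/29)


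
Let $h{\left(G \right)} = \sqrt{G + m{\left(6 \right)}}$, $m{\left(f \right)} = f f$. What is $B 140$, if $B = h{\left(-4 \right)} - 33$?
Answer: $-4620 + 560 \sqrt{2} \approx -3828.0$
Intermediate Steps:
$m{\left(f \right)} = f^{2}$
$h{\left(G \right)} = \sqrt{36 + G}$ ($h{\left(G \right)} = \sqrt{G + 6^{2}} = \sqrt{G + 36} = \sqrt{36 + G}$)
$B = -33 + 4 \sqrt{2}$ ($B = \sqrt{36 - 4} - 33 = \sqrt{32} - 33 = 4 \sqrt{2} - 33 = -33 + 4 \sqrt{2} \approx -27.343$)
$B 140 = \left(-33 + 4 \sqrt{2}\right) 140 = -4620 + 560 \sqrt{2}$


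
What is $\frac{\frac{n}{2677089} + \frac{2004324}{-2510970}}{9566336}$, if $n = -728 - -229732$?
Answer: $- \frac{57032518559}{765544918492960320} \approx -7.4499 \cdot 10^{-8}$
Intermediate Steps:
$n = 229004$ ($n = -728 + 229732 = 229004$)
$\frac{\frac{n}{2677089} + \frac{2004324}{-2510970}}{9566336} = \frac{\frac{229004}{2677089} + \frac{2004324}{-2510970}}{9566336} = \left(229004 \cdot \frac{1}{2677089} + 2004324 \left(- \frac{1}{2510970}\right)\right) \frac{1}{9566336} = \left(\frac{229004}{2677089} - \frac{47722}{59785}\right) \frac{1}{9566336} = \left(- \frac{114065037118}{160049765865}\right) \frac{1}{9566336} = - \frac{57032518559}{765544918492960320}$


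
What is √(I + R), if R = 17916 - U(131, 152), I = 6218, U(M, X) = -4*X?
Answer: √24742 ≈ 157.30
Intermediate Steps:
R = 18524 (R = 17916 - (-4)*152 = 17916 - 1*(-608) = 17916 + 608 = 18524)
√(I + R) = √(6218 + 18524) = √24742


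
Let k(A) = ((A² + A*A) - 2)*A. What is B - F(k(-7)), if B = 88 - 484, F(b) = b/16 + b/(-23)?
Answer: -8814/23 ≈ -383.22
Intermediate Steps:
k(A) = A*(-2 + 2*A²) (k(A) = ((A² + A²) - 2)*A = (2*A² - 2)*A = (-2 + 2*A²)*A = A*(-2 + 2*A²))
F(b) = 7*b/368 (F(b) = b*(1/16) + b*(-1/23) = b/16 - b/23 = 7*b/368)
B = -396
B - F(k(-7)) = -396 - 7*2*(-7)*(-1 + (-7)²)/368 = -396 - 7*2*(-7)*(-1 + 49)/368 = -396 - 7*2*(-7)*48/368 = -396 - 7*(-672)/368 = -396 - 1*(-294/23) = -396 + 294/23 = -8814/23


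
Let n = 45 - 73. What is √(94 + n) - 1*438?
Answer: -438 + √66 ≈ -429.88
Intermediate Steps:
n = -28
√(94 + n) - 1*438 = √(94 - 28) - 1*438 = √66 - 438 = -438 + √66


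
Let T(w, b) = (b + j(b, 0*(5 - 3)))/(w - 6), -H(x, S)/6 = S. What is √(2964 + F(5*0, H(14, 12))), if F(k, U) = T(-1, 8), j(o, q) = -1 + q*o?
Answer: √2963 ≈ 54.433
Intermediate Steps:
j(o, q) = -1 + o*q
H(x, S) = -6*S
T(w, b) = (-1 + b)/(-6 + w) (T(w, b) = (b + (-1 + b*(0*(5 - 3))))/(w - 6) = (b + (-1 + b*(0*2)))/(-6 + w) = (b + (-1 + b*0))/(-6 + w) = (b + (-1 + 0))/(-6 + w) = (b - 1)/(-6 + w) = (-1 + b)/(-6 + w))
F(k, U) = -1 (F(k, U) = (-1 + 8)/(-6 - 1) = 7/(-7) = -⅐*7 = -1)
√(2964 + F(5*0, H(14, 12))) = √(2964 - 1) = √2963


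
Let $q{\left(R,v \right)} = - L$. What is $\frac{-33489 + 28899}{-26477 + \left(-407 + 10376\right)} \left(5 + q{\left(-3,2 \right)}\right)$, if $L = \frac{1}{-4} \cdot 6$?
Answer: $\frac{29835}{16508} \approx 1.8073$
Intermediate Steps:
$L = - \frac{3}{2}$ ($L = \left(- \frac{1}{4}\right) 6 = - \frac{3}{2} \approx -1.5$)
$q{\left(R,v \right)} = \frac{3}{2}$ ($q{\left(R,v \right)} = \left(-1\right) \left(- \frac{3}{2}\right) = \frac{3}{2}$)
$\frac{-33489 + 28899}{-26477 + \left(-407 + 10376\right)} \left(5 + q{\left(-3,2 \right)}\right) = \frac{-33489 + 28899}{-26477 + \left(-407 + 10376\right)} \left(5 + \frac{3}{2}\right) = - \frac{4590}{-26477 + 9969} \cdot \frac{13}{2} = - \frac{4590}{-16508} \cdot \frac{13}{2} = \left(-4590\right) \left(- \frac{1}{16508}\right) \frac{13}{2} = \frac{2295}{8254} \cdot \frac{13}{2} = \frac{29835}{16508}$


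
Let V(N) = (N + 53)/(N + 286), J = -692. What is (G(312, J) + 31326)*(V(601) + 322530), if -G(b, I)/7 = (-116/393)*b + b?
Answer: 1116317053366200/116197 ≈ 9.6071e+9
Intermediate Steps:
G(b, I) = -1939*b/393 (G(b, I) = -7*((-116/393)*b + b) = -7*((-116*1/393)*b + b) = -7*(-116*b/393 + b) = -1939*b/393)
V(N) = (53 + N)/(286 + N)
(G(312, J) + 31326)*(V(601) + 322530) = (-1939/393*312 + 31326)*((53 + 601)/(286 + 601) + 322530) = (-201656/131 + 31326)*(654/887 + 322530) = 3902050*((1/887)*654 + 322530)/131 = 3902050*(654/887 + 322530)/131 = (3902050/131)*(286084764/887) = 1116317053366200/116197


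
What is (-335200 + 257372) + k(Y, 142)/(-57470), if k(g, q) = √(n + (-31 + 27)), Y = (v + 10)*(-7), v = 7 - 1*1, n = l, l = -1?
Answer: -77828 - I*√5/57470 ≈ -77828.0 - 3.8908e-5*I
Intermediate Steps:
n = -1
v = 6 (v = 7 - 1 = 6)
Y = -112 (Y = (6 + 10)*(-7) = 16*(-7) = -112)
k(g, q) = I*√5 (k(g, q) = √(-1 + (-31 + 27)) = √(-1 - 4) = √(-5) = I*√5)
(-335200 + 257372) + k(Y, 142)/(-57470) = (-335200 + 257372) + (I*√5)/(-57470) = -77828 + (I*√5)*(-1/57470) = -77828 - I*√5/57470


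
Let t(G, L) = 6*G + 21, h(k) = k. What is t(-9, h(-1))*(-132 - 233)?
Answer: 12045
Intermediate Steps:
t(G, L) = 21 + 6*G
t(-9, h(-1))*(-132 - 233) = (21 + 6*(-9))*(-132 - 233) = (21 - 54)*(-365) = -33*(-365) = 12045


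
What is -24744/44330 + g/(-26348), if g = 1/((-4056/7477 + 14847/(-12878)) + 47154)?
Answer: -740007799063559394631/1325757585078488832270 ≈ -0.55818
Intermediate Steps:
g = 96288806/4540239113937 (g = 1/((-4056*1/7477 + 14847*(-1/12878)) + 47154) = 1/((-4056/7477 - 14847/12878) + 47154) = 1/(-163244187/96288806 + 47154) = 1/(4540239113937/96288806) = 96288806/4540239113937 ≈ 2.1208e-5)
-24744/44330 + g/(-26348) = -24744/44330 + (96288806/4540239113937)/(-26348) = -24744*1/44330 + (96288806/4540239113937)*(-1/26348) = -12372/22165 - 48144403/59813110087006038 = -740007799063559394631/1325757585078488832270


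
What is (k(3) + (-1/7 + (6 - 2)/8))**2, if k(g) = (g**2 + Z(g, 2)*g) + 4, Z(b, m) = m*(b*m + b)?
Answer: 889249/196 ≈ 4537.0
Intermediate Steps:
Z(b, m) = m*(b + b*m)
k(g) = 4 + 7*g**2 (k(g) = (g**2 + (g*2*(1 + 2))*g) + 4 = (g**2 + (g*2*3)*g) + 4 = (g**2 + (6*g)*g) + 4 = (g**2 + 6*g**2) + 4 = 7*g**2 + 4 = 4 + 7*g**2)
(k(3) + (-1/7 + (6 - 2)/8))**2 = ((4 + 7*3**2) + (-1/7 + (6 - 2)/8))**2 = ((4 + 7*9) + (-1*1/7 + 4*(1/8)))**2 = ((4 + 63) + (-1/7 + 1/2))**2 = (67 + 5/14)**2 = (943/14)**2 = 889249/196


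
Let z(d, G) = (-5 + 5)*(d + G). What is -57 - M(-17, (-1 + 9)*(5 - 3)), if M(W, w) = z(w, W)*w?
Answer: -57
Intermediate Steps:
z(d, G) = 0 (z(d, G) = 0*(G + d) = 0)
M(W, w) = 0 (M(W, w) = 0*w = 0)
-57 - M(-17, (-1 + 9)*(5 - 3)) = -57 - 1*0 = -57 + 0 = -57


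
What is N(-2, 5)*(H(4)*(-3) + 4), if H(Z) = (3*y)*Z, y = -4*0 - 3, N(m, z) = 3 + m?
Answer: 112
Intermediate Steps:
y = -3 (y = 0 - 3 = -3)
H(Z) = -9*Z (H(Z) = (3*(-3))*Z = -9*Z)
N(-2, 5)*(H(4)*(-3) + 4) = (3 - 2)*(-9*4*(-3) + 4) = 1*(-36*(-3) + 4) = 1*(108 + 4) = 1*112 = 112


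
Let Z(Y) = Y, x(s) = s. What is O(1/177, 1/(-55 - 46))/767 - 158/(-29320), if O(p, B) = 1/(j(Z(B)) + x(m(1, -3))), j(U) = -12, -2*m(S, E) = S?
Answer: 297101/56221100 ≈ 0.0052845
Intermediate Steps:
m(S, E) = -S/2
O(p, B) = -2/25 (O(p, B) = 1/(-12 - ½*1) = 1/(-12 - ½) = 1/(-25/2) = -2/25)
O(1/177, 1/(-55 - 46))/767 - 158/(-29320) = -2/25/767 - 158/(-29320) = -2/25*1/767 - 158*(-1/29320) = -2/19175 + 79/14660 = 297101/56221100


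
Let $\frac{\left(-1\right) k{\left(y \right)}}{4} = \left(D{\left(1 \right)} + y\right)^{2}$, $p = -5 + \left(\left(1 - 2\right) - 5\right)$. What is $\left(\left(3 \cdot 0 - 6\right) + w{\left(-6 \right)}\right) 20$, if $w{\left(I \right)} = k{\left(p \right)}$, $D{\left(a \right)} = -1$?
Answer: $-11640$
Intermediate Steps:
$p = -11$ ($p = -5 - 6 = -11$)
$k{\left(y \right)} = - 4 \left(-1 + y\right)^{2}$
$w{\left(I \right)} = -576$ ($w{\left(I \right)} = - 4 \left(-1 - 11\right)^{2} = - 4 \left(-12\right)^{2} = \left(-4\right) 144 = -576$)
$\left(\left(3 \cdot 0 - 6\right) + w{\left(-6 \right)}\right) 20 = \left(\left(3 \cdot 0 - 6\right) - 576\right) 20 = \left(\left(0 - 6\right) - 576\right) 20 = \left(-6 - 576\right) 20 = \left(-582\right) 20 = -11640$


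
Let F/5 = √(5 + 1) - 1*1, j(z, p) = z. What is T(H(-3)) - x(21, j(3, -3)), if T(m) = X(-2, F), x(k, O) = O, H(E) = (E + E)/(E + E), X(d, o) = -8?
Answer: -11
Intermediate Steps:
F = -5 + 5*√6 (F = 5*(√(5 + 1) - 1*1) = 5*(√6 - 1) = 5*(-1 + √6) = -5 + 5*√6 ≈ 7.2475)
H(E) = 1 (H(E) = (2*E)/((2*E)) = (2*E)*(1/(2*E)) = 1)
T(m) = -8
T(H(-3)) - x(21, j(3, -3)) = -8 - 1*3 = -8 - 3 = -11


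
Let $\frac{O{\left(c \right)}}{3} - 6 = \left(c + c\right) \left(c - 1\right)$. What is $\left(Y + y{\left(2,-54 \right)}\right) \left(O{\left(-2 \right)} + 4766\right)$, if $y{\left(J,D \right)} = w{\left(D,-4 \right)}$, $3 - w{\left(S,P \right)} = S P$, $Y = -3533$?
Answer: $-18055720$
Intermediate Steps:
$w{\left(S,P \right)} = 3 - P S$ ($w{\left(S,P \right)} = 3 - S P = 3 - P S$)
$O{\left(c \right)} = 18 + 6 c \left(-1 + c\right)$ ($O{\left(c \right)} = 18 + 3 \left(c + c\right) \left(c - 1\right) = 18 + 3 \cdot 2 c \left(-1 + c\right) = 18 + 6 c \left(-1 + c\right)$)
$y{\left(J,D \right)} = 3 + 4 D$ ($y{\left(J,D \right)} = 3 - - 4 D = 3 + 4 D$)
$\left(Y + y{\left(2,-54 \right)}\right) \left(O{\left(-2 \right)} + 4766\right) = \left(-3533 + \left(3 + 4 \left(-54\right)\right)\right) \left(\left(18 - -12 + 6 \left(-2\right)^{2}\right) + 4766\right) = \left(-3533 + \left(3 - 216\right)\right) \left(\left(18 + 12 + 6 \cdot 4\right) + 4766\right) = \left(-3533 - 213\right) \left(\left(18 + 12 + 24\right) + 4766\right) = - 3746 \left(54 + 4766\right) = \left(-3746\right) 4820 = -18055720$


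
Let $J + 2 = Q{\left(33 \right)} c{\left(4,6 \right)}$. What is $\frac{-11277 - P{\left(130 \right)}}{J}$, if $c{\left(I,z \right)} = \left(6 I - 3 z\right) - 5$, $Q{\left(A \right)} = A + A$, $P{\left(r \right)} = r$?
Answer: $- \frac{11407}{64} \approx -178.23$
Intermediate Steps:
$Q{\left(A \right)} = 2 A$
$c{\left(I,z \right)} = -5 - 3 z + 6 I$ ($c{\left(I,z \right)} = \left(- 3 z + 6 I\right) - 5 = -5 - 3 z + 6 I$)
$J = 64$ ($J = -2 + 2 \cdot 33 \left(-5 - 18 + 6 \cdot 4\right) = -2 + 66 \left(-5 - 18 + 24\right) = -2 + 66 \cdot 1 = -2 + 66 = 64$)
$\frac{-11277 - P{\left(130 \right)}}{J} = \frac{-11277 - 130}{64} = \left(-11277 - 130\right) \frac{1}{64} = \left(-11407\right) \frac{1}{64} = - \frac{11407}{64}$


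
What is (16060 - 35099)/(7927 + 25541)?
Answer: -19039/33468 ≈ -0.56887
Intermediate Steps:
(16060 - 35099)/(7927 + 25541) = -19039/33468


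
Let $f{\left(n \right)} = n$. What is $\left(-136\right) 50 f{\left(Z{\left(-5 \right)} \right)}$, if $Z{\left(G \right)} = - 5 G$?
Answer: $-170000$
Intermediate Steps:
$\left(-136\right) 50 f{\left(Z{\left(-5 \right)} \right)} = \left(-136\right) 50 \left(\left(-5\right) \left(-5\right)\right) = \left(-6800\right) 25 = -170000$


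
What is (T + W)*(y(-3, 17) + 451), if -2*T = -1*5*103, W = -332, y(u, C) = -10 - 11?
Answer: -32035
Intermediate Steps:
y(u, C) = -21
T = 515/2 (T = -(-1*5)*103/2 = -(-5)*103/2 = -½*(-515) = 515/2 ≈ 257.50)
(T + W)*(y(-3, 17) + 451) = (515/2 - 332)*(-21 + 451) = -149/2*430 = -32035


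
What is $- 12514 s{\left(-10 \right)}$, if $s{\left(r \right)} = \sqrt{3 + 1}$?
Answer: $-25028$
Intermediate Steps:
$s{\left(r \right)} = 2$ ($s{\left(r \right)} = \sqrt{4} = 2$)
$- 12514 s{\left(-10 \right)} = \left(-12514\right) 2 = -25028$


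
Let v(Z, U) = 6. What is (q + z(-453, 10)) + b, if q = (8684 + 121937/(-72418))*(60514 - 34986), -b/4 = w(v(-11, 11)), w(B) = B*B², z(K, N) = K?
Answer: 8025393577647/36209 ≈ 2.2164e+8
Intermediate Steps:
w(B) = B³
b = -864 (b = -4*6³ = -4*216 = -864)
q = 8025441264900/36209 (q = (8684 + 121937*(-1/72418))*25528 = (8684 - 121937/72418)*25528 = (628755975/72418)*25528 = 8025441264900/36209 ≈ 2.2164e+8)
(q + z(-453, 10)) + b = (8025441264900/36209 - 453) - 864 = 8025424862223/36209 - 864 = 8025393577647/36209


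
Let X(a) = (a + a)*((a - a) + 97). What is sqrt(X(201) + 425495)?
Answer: sqrt(464489) ≈ 681.53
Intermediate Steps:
X(a) = 194*a (X(a) = (2*a)*(0 + 97) = (2*a)*97 = 194*a)
sqrt(X(201) + 425495) = sqrt(194*201 + 425495) = sqrt(38994 + 425495) = sqrt(464489)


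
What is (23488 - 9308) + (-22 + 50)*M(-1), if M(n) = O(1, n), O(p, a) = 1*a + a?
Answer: 14124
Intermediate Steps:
O(p, a) = 2*a (O(p, a) = a + a = 2*a)
M(n) = 2*n
(23488 - 9308) + (-22 + 50)*M(-1) = (23488 - 9308) + (-22 + 50)*(2*(-1)) = 14180 + 28*(-2) = 14180 - 56 = 14124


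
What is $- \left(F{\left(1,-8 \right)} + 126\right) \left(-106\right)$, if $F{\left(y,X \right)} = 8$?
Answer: $14204$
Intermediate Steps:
$- \left(F{\left(1,-8 \right)} + 126\right) \left(-106\right) = - \left(8 + 126\right) \left(-106\right) = - 134 \left(-106\right) = \left(-1\right) \left(-14204\right) = 14204$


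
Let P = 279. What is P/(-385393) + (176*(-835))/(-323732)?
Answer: 14136758513/31191011669 ≈ 0.45323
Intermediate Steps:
P/(-385393) + (176*(-835))/(-323732) = 279/(-385393) + (176*(-835))/(-323732) = 279*(-1/385393) - 146960*(-1/323732) = -279/385393 + 36740/80933 = 14136758513/31191011669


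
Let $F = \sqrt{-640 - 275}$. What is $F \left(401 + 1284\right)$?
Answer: $1685 i \sqrt{915} \approx 50970.0 i$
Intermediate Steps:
$F = i \sqrt{915}$ ($F = \sqrt{-915} = i \sqrt{915} \approx 30.249 i$)
$F \left(401 + 1284\right) = i \sqrt{915} \left(401 + 1284\right) = i \sqrt{915} \cdot 1685 = 1685 i \sqrt{915}$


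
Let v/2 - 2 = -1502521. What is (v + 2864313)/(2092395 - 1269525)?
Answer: -28145/164574 ≈ -0.17102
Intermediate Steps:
v = -3005038 (v = 4 + 2*(-1502521) = 4 - 3005042 = -3005038)
(v + 2864313)/(2092395 - 1269525) = (-3005038 + 2864313)/(2092395 - 1269525) = -140725/822870 = -140725*1/822870 = -28145/164574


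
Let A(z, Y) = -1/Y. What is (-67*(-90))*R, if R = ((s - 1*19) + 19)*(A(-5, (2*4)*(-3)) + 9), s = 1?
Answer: 218085/4 ≈ 54521.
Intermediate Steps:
R = 217/24 (R = ((1 - 1*19) + 19)*(-1/((2*4)*(-3)) + 9) = ((1 - 19) + 19)*(-1/(8*(-3)) + 9) = (-18 + 19)*(-1/(-24) + 9) = 1*(-1*(-1/24) + 9) = 1*(1/24 + 9) = 1*(217/24) = 217/24 ≈ 9.0417)
(-67*(-90))*R = -67*(-90)*(217/24) = 6030*(217/24) = 218085/4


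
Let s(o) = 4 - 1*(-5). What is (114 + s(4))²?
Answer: 15129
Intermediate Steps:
s(o) = 9 (s(o) = 4 + 5 = 9)
(114 + s(4))² = (114 + 9)² = 123² = 15129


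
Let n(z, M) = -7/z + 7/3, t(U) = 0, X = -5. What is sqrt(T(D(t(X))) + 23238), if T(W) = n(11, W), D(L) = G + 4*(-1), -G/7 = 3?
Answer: sqrt(25308030)/33 ≈ 152.45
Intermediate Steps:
G = -21 (G = -7*3 = -21)
D(L) = -25 (D(L) = -21 + 4*(-1) = -21 - 4 = -25)
n(z, M) = 7/3 - 7/z (n(z, M) = -7/z + 7*(1/3) = -7/z + 7/3 = 7/3 - 7/z)
T(W) = 56/33 (T(W) = 7/3 - 7/11 = 56/33)
sqrt(T(D(t(X))) + 23238) = sqrt(56/33 + 23238) = sqrt(766910/33) = sqrt(25308030)/33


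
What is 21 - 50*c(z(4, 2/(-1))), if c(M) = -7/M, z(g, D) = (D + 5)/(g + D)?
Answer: 763/3 ≈ 254.33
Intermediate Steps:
z(g, D) = (5 + D)/(D + g)
21 - 50*c(z(4, 2/(-1))) = 21 - (-350)/((5 + 2/(-1))/(2/(-1) + 4)) = 21 - (-350)/((5 + 2*(-1))/(2*(-1) + 4)) = 21 - (-350)/((5 - 2)/(-2 + 4)) = 21 - (-350)/(3/2) = 21 - (-350)/((½)*3) = 21 - (-350)/3/2 = 21 - (-350)*2/3 = 21 - 50*(-14/3) = 21 + 700/3 = 763/3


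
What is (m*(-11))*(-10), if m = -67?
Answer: -7370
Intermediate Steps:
(m*(-11))*(-10) = -67*(-11)*(-10) = 737*(-10) = -7370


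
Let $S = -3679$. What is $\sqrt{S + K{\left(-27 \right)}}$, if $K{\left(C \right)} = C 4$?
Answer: $i \sqrt{3787} \approx 61.539 i$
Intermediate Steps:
$K{\left(C \right)} = 4 C$
$\sqrt{S + K{\left(-27 \right)}} = \sqrt{-3679 + 4 \left(-27\right)} = \sqrt{-3679 - 108} = \sqrt{-3787} = i \sqrt{3787}$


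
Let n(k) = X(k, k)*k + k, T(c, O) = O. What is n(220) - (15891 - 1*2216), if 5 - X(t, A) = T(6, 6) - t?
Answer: 34725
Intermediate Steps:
X(t, A) = -1 + t (X(t, A) = 5 - (6 - t) = 5 + (-6 + t) = -1 + t)
n(k) = k + k*(-1 + k) (n(k) = (-1 + k)*k + k = k*(-1 + k) + k = k + k*(-1 + k))
n(220) - (15891 - 1*2216) = 220**2 - (15891 - 1*2216) = 48400 - (15891 - 2216) = 48400 - 1*13675 = 48400 - 13675 = 34725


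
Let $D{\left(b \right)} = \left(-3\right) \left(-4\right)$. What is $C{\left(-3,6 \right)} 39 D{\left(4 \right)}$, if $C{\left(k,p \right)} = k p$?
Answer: $-8424$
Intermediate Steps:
$D{\left(b \right)} = 12$
$C{\left(-3,6 \right)} 39 D{\left(4 \right)} = \left(-3\right) 6 \cdot 39 \cdot 12 = \left(-18\right) 39 \cdot 12 = \left(-702\right) 12 = -8424$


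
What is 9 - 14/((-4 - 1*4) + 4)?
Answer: 25/2 ≈ 12.500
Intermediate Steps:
9 - 14/((-4 - 1*4) + 4) = 9 - 14/((-4 - 4) + 4) = 9 - 14/(-8 + 4) = 9 - 14/(-4) = 9 - ¼*(-14) = 9 + 7/2 = 25/2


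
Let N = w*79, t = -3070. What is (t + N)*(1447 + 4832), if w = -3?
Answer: -20764653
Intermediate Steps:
N = -237 (N = -3*79 = -237)
(t + N)*(1447 + 4832) = (-3070 - 237)*(1447 + 4832) = -3307*6279 = -20764653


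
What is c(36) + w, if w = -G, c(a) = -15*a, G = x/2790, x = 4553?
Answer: -1511153/2790 ≈ -541.63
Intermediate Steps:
G = 4553/2790 ≈ 1.6319
w = -4553/2790 (w = -1*4553/2790 = -4553/2790 ≈ -1.6319)
c(36) + w = -15*36 - 4553/2790 = -540 - 4553/2790 = -1511153/2790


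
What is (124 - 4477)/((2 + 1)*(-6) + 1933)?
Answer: -4353/1915 ≈ -2.2731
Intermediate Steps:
(124 - 4477)/((2 + 1)*(-6) + 1933) = -4353/(3*(-6) + 1933) = -4353/(-18 + 1933) = -4353/1915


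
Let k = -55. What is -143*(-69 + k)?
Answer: 17732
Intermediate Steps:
-143*(-69 + k) = -143*(-69 - 55) = -143*(-124) = 17732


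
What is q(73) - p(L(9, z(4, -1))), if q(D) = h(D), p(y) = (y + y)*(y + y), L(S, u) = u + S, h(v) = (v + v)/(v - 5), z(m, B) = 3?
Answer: -19511/34 ≈ -573.85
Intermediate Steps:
h(v) = 2*v/(-5 + v) (h(v) = (2*v)/(-5 + v) = 2*v/(-5 + v))
L(S, u) = S + u
p(y) = 4*y² (p(y) = (2*y)*(2*y) = 4*y²)
q(D) = 2*D/(-5 + D)
q(73) - p(L(9, z(4, -1))) = 2*73/(-5 + 73) - 4*(9 + 3)² = 2*73/68 - 4*12² = 2*73*(1/68) - 4*144 = 73/34 - 1*576 = 73/34 - 576 = -19511/34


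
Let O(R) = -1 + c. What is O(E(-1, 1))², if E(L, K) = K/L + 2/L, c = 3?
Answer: 4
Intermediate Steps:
E(L, K) = 2/L + K/L
O(R) = 2 (O(R) = -1 + 3 = 2)
O(E(-1, 1))² = 2² = 4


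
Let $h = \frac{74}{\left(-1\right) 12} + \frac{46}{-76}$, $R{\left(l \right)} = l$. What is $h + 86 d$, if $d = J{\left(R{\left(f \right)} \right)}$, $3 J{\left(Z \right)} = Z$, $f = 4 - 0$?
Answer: $\frac{2050}{19} \approx 107.89$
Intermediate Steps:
$f = 4$ ($f = 4 + 0 = 4$)
$J{\left(Z \right)} = \frac{Z}{3}$
$h = - \frac{386}{57}$ ($h = \frac{74}{-12} + 46 \left(- \frac{1}{76}\right) = 74 \left(- \frac{1}{12}\right) - \frac{23}{38} = - \frac{37}{6} - \frac{23}{38} = - \frac{386}{57} \approx -6.7719$)
$d = \frac{4}{3}$ ($d = \frac{1}{3} \cdot 4 = \frac{4}{3} \approx 1.3333$)
$h + 86 d = - \frac{386}{57} + 86 \cdot \frac{4}{3} = - \frac{386}{57} + \frac{344}{3} = \frac{2050}{19}$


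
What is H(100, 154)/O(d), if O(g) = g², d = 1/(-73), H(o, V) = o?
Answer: 532900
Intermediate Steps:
d = -1/73 ≈ -0.013699
H(100, 154)/O(d) = 100/((-1/73)²) = 100/(1/5329) = 100*5329 = 532900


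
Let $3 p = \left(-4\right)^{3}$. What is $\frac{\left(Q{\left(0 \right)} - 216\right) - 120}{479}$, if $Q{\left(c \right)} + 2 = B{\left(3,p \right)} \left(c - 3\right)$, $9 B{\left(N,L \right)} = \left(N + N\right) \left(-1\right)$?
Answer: $- \frac{336}{479} \approx -0.70146$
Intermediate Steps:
$p = - \frac{64}{3}$ ($p = \frac{\left(-4\right)^{3}}{3} = \frac{1}{3} \left(-64\right) = - \frac{64}{3} \approx -21.333$)
$B{\left(N,L \right)} = - \frac{2 N}{9}$ ($B{\left(N,L \right)} = \frac{\left(N + N\right) \left(-1\right)}{9} = \frac{2 N \left(-1\right)}{9} = \frac{\left(-2\right) N}{9} = - \frac{2 N}{9}$)
$Q{\left(c \right)} = - \frac{2 c}{3}$ ($Q{\left(c \right)} = -2 + \left(- \frac{2}{9}\right) 3 \left(c - 3\right) = -2 - \frac{2 \left(-3 + c\right)}{3} = -2 - \left(-2 + \frac{2 c}{3}\right) = - \frac{2 c}{3}$)
$\frac{\left(Q{\left(0 \right)} - 216\right) - 120}{479} = \frac{\left(\left(- \frac{2}{3}\right) 0 - 216\right) - 120}{479} = \left(\left(0 - 216\right) - 120\right) \frac{1}{479} = \left(-216 - 120\right) \frac{1}{479} = \left(-336\right) \frac{1}{479} = - \frac{336}{479}$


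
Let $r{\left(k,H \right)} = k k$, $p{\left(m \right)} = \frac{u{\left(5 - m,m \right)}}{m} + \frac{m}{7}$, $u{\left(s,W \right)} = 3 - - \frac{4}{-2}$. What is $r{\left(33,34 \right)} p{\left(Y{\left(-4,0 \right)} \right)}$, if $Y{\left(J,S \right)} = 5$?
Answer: $\frac{34848}{35} \approx 995.66$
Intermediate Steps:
$u{\left(s,W \right)} = 1$ ($u{\left(s,W \right)} = 3 - \left(-4\right) \left(- \frac{1}{2}\right) = 3 - 2 = 1$)
$p{\left(m \right)} = \frac{1}{m} + \frac{m}{7}$ ($p{\left(m \right)} = 1 \frac{1}{m} + \frac{m}{7} = \frac{1}{m} + m \frac{1}{7} = \frac{1}{m} + \frac{m}{7}$)
$r{\left(k,H \right)} = k^{2}$
$r{\left(33,34 \right)} p{\left(Y{\left(-4,0 \right)} \right)} = 33^{2} \left(\frac{1}{5} + \frac{1}{7} \cdot 5\right) = 1089 \left(\frac{1}{5} + \frac{5}{7}\right) = 1089 \cdot \frac{32}{35} = \frac{34848}{35}$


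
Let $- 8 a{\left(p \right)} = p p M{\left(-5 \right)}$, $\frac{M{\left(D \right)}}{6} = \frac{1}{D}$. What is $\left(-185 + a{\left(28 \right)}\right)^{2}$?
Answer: $\frac{113569}{25} \approx 4542.8$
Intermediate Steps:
$M{\left(D \right)} = \frac{6}{D}$
$a{\left(p \right)} = \frac{3 p^{2}}{20}$ ($a{\left(p \right)} = - \frac{p p \frac{6}{-5}}{8} = - \frac{p^{2} \cdot 6 \left(- \frac{1}{5}\right)}{8} = - \frac{p^{2} \left(- \frac{6}{5}\right)}{8} = - \frac{\left(- \frac{6}{5}\right) p^{2}}{8} = \frac{3 p^{2}}{20}$)
$\left(-185 + a{\left(28 \right)}\right)^{2} = \left(-185 + \frac{3 \cdot 28^{2}}{20}\right)^{2} = \left(-185 + \frac{3}{20} \cdot 784\right)^{2} = \left(-185 + \frac{588}{5}\right)^{2} = \left(- \frac{337}{5}\right)^{2} = \frac{113569}{25}$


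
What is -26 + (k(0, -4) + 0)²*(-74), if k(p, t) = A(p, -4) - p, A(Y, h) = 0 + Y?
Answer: -26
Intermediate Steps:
A(Y, h) = Y
k(p, t) = 0 (k(p, t) = p - p = 0)
-26 + (k(0, -4) + 0)²*(-74) = -26 + (0 + 0)²*(-74) = -26 + 0²*(-74) = -26 + 0*(-74) = -26 + 0 = -26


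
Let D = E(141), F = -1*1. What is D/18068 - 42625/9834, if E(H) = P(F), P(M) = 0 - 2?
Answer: -8751911/2019099 ≈ -4.3346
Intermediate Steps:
F = -1
P(M) = -2
E(H) = -2
D = -2
D/18068 - 42625/9834 = -2/18068 - 42625/9834 = -2*1/18068 - 42625*1/9834 = -1/9034 - 3875/894 = -8751911/2019099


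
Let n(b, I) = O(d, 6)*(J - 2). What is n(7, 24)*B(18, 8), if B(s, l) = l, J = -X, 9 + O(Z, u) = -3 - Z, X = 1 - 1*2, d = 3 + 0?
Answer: 120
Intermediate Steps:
d = 3
X = -1 (X = 1 - 2 = -1)
O(Z, u) = -12 - Z (O(Z, u) = -9 + (-3 - Z) = -12 - Z)
J = 1 (J = -1*(-1) = 1)
n(b, I) = 15 (n(b, I) = (-12 - 1*3)*(1 - 2) = (-12 - 3)*(-1) = -15*(-1) = 15)
n(7, 24)*B(18, 8) = 15*8 = 120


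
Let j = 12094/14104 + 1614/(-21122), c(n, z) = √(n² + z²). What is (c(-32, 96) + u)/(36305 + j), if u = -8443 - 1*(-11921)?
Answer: 259028126216/2703915595863 + 2383237504*√10/2703915595863 ≈ 0.098585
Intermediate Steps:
u = 3478 (u = -8443 + 11921 = 3478)
j = 58171403/74476172 (j = 12094*(1/14104) + 1614*(-1/21122) = 6047/7052 - 807/10561 = 58171403/74476172 ≈ 0.78107)
(c(-32, 96) + u)/(36305 + j) = (√((-32)² + 96²) + 3478)/(36305 + 58171403/74476172) = (√(1024 + 9216) + 3478)/(2703915595863/74476172) = (√10240 + 3478)*(74476172/2703915595863) = (32*√10 + 3478)*(74476172/2703915595863) = (3478 + 32*√10)*(74476172/2703915595863) = 259028126216/2703915595863 + 2383237504*√10/2703915595863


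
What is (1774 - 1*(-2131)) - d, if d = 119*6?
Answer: 3191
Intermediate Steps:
d = 714
(1774 - 1*(-2131)) - d = (1774 - 1*(-2131)) - 1*714 = (1774 + 2131) - 714 = 3905 - 714 = 3191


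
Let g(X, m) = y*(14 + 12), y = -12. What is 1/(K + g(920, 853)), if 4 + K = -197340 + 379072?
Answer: 1/181416 ≈ 5.5122e-6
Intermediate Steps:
g(X, m) = -312 (g(X, m) = -12*(14 + 12) = -12*26 = -312)
K = 181728 (K = -4 + (-197340 + 379072) = -4 + 181732 = 181728)
1/(K + g(920, 853)) = 1/(181728 - 312) = 1/181416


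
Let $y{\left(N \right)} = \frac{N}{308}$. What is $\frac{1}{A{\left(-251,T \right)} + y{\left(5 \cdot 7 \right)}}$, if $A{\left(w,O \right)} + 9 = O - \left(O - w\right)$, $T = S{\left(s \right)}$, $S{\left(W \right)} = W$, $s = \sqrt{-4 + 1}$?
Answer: $- \frac{44}{11435} \approx -0.0038478$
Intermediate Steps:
$s = i \sqrt{3}$ ($s = \sqrt{-3} = i \sqrt{3} \approx 1.732 i$)
$T = i \sqrt{3} \approx 1.732 i$
$A{\left(w,O \right)} = -9 + w$ ($A{\left(w,O \right)} = -9 + \left(O - \left(O - w\right)\right) = -9 + w$)
$y{\left(N \right)} = \frac{N}{308}$
$\frac{1}{A{\left(-251,T \right)} + y{\left(5 \cdot 7 \right)}} = \frac{1}{\left(-9 - 251\right) + \frac{5 \cdot 7}{308}} = \frac{1}{-260 + \frac{1}{308} \cdot 35} = \frac{1}{-260 + \frac{5}{44}} = \frac{1}{- \frac{11435}{44}} = - \frac{44}{11435}$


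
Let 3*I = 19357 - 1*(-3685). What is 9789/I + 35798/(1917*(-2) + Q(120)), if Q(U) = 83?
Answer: -714701899/86430542 ≈ -8.2691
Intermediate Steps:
I = 23042/3 (I = (19357 - 1*(-3685))/3 = (19357 + 3685)/3 = (⅓)*23042 = 23042/3 ≈ 7680.7)
9789/I + 35798/(1917*(-2) + Q(120)) = 9789/(23042/3) + 35798/(1917*(-2) + 83) = 9789*(3/23042) + 35798/(-3834 + 83) = 29367/23042 + 35798/(-3751) = 29367/23042 + 35798*(-1/3751) = 29367/23042 - 35798/3751 = -714701899/86430542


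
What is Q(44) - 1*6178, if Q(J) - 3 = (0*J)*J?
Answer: -6175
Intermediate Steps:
Q(J) = 3 (Q(J) = 3 + (0*J)*J = 3 + 0*J = 3 + 0 = 3)
Q(44) - 1*6178 = 3 - 1*6178 = 3 - 6178 = -6175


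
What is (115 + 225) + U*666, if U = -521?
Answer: -346646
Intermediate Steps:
(115 + 225) + U*666 = (115 + 225) - 521*666 = 340 - 346986 = -346646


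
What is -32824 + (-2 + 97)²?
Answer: -23799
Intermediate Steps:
-32824 + (-2 + 97)² = -32824 + 95² = -32824 + 9025 = -23799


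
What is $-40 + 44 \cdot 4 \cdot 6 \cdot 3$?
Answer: $3128$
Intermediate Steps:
$-40 + 44 \cdot 4 \cdot 6 \cdot 3 = -40 + 44 \cdot 24 \cdot 3 = -40 + 44 \cdot 72 = -40 + 3168 = 3128$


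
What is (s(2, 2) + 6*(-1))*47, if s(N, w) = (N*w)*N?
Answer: 94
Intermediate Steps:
s(N, w) = w*N**2
(s(2, 2) + 6*(-1))*47 = (2*2**2 + 6*(-1))*47 = (2*4 - 6)*47 = (8 - 6)*47 = 2*47 = 94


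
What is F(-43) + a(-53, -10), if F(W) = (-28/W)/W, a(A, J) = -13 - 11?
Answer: -44404/1849 ≈ -24.015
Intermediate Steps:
a(A, J) = -24
F(W) = -28/W²
F(-43) + a(-53, -10) = -28/(-43)² - 24 = -28*1/1849 - 24 = -28/1849 - 24 = -44404/1849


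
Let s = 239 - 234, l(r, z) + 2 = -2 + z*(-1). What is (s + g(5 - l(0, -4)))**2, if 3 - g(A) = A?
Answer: 9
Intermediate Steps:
l(r, z) = -4 - z (l(r, z) = -2 + (-2 + z*(-1)) = -2 + (-2 - z) = -4 - z)
s = 5
g(A) = 3 - A
(s + g(5 - l(0, -4)))**2 = (5 + (3 - (5 - (-4 - 1*(-4)))))**2 = (5 + (3 - (5 - (-4 + 4))))**2 = (5 + (3 - (5 - 1*0)))**2 = (5 + (3 - (5 + 0)))**2 = (5 + (3 - 1*5))**2 = (5 + (3 - 5))**2 = (5 - 2)**2 = 3**2 = 9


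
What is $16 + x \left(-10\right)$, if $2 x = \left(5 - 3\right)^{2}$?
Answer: $-4$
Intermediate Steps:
$x = 2$ ($x = \frac{\left(5 - 3\right)^{2}}{2} = \frac{2^{2}}{2} = \frac{1}{2} \cdot 4 = 2$)
$16 + x \left(-10\right) = 16 + 2 \left(-10\right) = 16 - 20 = -4$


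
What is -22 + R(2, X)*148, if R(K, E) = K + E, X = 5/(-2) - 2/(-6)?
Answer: -140/3 ≈ -46.667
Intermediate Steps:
X = -13/6 (X = 5*(-½) - 2*(-⅙) = -5/2 + ⅓ = -13/6 ≈ -2.1667)
R(K, E) = E + K
-22 + R(2, X)*148 = -22 + (-13/6 + 2)*148 = -22 - ⅙*148 = -22 - 74/3 = -140/3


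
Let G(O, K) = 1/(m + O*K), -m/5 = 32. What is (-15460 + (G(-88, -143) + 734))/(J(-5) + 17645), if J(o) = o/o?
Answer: -182955823/219233904 ≈ -0.83452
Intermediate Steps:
m = -160 (m = -5*32 = -160)
G(O, K) = 1/(-160 + K*O) (G(O, K) = 1/(-160 + O*K) = 1/(-160 + K*O))
J(o) = 1
(-15460 + (G(-88, -143) + 734))/(J(-5) + 17645) = (-15460 + (1/(-160 - 143*(-88)) + 734))/(1 + 17645) = (-15460 + (1/(-160 + 12584) + 734))/17646 = (-15460 + (1/12424 + 734))*(1/17646) = (-15460 + 9119217/12424)*(1/17646) = -182955823/12424*1/17646 = -182955823/219233904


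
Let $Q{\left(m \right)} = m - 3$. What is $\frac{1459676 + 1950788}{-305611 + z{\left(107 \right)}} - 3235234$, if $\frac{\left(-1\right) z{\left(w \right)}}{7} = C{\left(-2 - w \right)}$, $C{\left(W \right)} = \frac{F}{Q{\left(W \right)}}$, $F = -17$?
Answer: $- \frac{15819679133986}{4889793} \approx -3.2352 \cdot 10^{6}$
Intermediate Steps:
$Q{\left(m \right)} = -3 + m$
$C{\left(W \right)} = - \frac{17}{-3 + W}$
$z{\left(w \right)} = \frac{119}{-5 - w}$ ($z{\left(w \right)} = - 7 \left(- \frac{17}{-3 - \left(2 + w\right)}\right) = - 7 \left(- \frac{17}{-5 - w}\right) = \frac{119}{-5 - w}$)
$\frac{1459676 + 1950788}{-305611 + z{\left(107 \right)}} - 3235234 = \frac{1459676 + 1950788}{-305611 - \frac{119}{5 + 107}} - 3235234 = \frac{3410464}{-305611 - \frac{119}{112}} - 3235234 = \frac{3410464}{-305611 - \frac{17}{16}} - 3235234 = \frac{3410464}{- \frac{4889793}{16}} - 3235234 = 3410464 \left(- \frac{16}{4889793}\right) - 3235234 = - \frac{54567424}{4889793} - 3235234 = - \frac{15819679133986}{4889793}$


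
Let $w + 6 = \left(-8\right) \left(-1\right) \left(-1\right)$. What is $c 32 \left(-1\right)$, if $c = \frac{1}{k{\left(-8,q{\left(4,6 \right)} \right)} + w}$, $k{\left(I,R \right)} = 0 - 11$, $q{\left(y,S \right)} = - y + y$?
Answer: $\frac{32}{25} \approx 1.28$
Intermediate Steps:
$q{\left(y,S \right)} = 0$
$w = -14$ ($w = -6 + \left(-8\right) \left(-1\right) \left(-1\right) = -6 + 8 \left(-1\right) = -6 - 8 = -14$)
$k{\left(I,R \right)} = -11$ ($k{\left(I,R \right)} = 0 - 11 = -11$)
$c = - \frac{1}{25}$ ($c = \frac{1}{-11 - 14} = \frac{1}{-25} = - \frac{1}{25} \approx -0.04$)
$c 32 \left(-1\right) = - \frac{32 \left(-1\right)}{25} = \left(- \frac{1}{25}\right) \left(-32\right) = \frac{32}{25}$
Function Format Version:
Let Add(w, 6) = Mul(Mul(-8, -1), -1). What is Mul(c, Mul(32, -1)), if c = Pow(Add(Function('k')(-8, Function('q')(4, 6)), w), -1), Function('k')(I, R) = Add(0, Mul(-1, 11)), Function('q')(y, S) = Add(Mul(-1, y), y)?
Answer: Rational(32, 25) ≈ 1.2800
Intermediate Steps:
Function('q')(y, S) = 0
w = -14 (w = Add(-6, Mul(Mul(-8, -1), -1)) = Add(-6, Mul(8, -1)) = Add(-6, -8) = -14)
Function('k')(I, R) = -11 (Function('k')(I, R) = Add(0, -11) = -11)
c = Rational(-1, 25) (c = Pow(Add(-11, -14), -1) = Pow(-25, -1) = Rational(-1, 25) ≈ -0.040000)
Mul(c, Mul(32, -1)) = Mul(Rational(-1, 25), Mul(32, -1)) = Mul(Rational(-1, 25), -32) = Rational(32, 25)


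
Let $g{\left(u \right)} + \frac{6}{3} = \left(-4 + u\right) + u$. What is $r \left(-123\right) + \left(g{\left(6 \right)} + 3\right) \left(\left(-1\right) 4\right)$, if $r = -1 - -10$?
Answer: $-1143$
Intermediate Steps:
$g{\left(u \right)} = -6 + 2 u$ ($g{\left(u \right)} = -2 + \left(\left(-4 + u\right) + u\right) = -2 + \left(-4 + 2 u\right) = -6 + 2 u$)
$r = 9$ ($r = -1 + 10 = 9$)
$r \left(-123\right) + \left(g{\left(6 \right)} + 3\right) \left(\left(-1\right) 4\right) = 9 \left(-123\right) + \left(\left(-6 + 2 \cdot 6\right) + 3\right) \left(\left(-1\right) 4\right) = -1107 + \left(\left(-6 + 12\right) + 3\right) \left(-4\right) = -1107 + \left(6 + 3\right) \left(-4\right) = -1107 + 9 \left(-4\right) = -1107 - 36 = -1143$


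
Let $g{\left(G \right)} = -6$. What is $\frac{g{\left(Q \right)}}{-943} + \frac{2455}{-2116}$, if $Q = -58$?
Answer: $- \frac{100103}{86756} \approx -1.1538$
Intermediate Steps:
$\frac{g{\left(Q \right)}}{-943} + \frac{2455}{-2116} = - \frac{6}{-943} + \frac{2455}{-2116} = \left(-6\right) \left(- \frac{1}{943}\right) + 2455 \left(- \frac{1}{2116}\right) = \frac{6}{943} - \frac{2455}{2116} = - \frac{100103}{86756}$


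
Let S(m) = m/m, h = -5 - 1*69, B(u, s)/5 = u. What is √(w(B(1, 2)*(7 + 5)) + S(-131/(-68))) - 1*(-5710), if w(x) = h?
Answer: 5710 + I*√73 ≈ 5710.0 + 8.544*I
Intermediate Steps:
B(u, s) = 5*u
h = -74 (h = -5 - 69 = -74)
w(x) = -74
S(m) = 1
√(w(B(1, 2)*(7 + 5)) + S(-131/(-68))) - 1*(-5710) = √(-74 + 1) - 1*(-5710) = √(-73) + 5710 = I*√73 + 5710 = 5710 + I*√73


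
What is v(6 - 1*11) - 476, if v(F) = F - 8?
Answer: -489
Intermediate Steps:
v(F) = -8 + F
v(6 - 1*11) - 476 = (-8 + (6 - 1*11)) - 476 = (-8 + (6 - 11)) - 476 = (-8 - 5) - 476 = -13 - 476 = -489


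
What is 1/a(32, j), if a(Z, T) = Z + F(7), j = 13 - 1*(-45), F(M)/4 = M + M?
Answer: 1/88 ≈ 0.011364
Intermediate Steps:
F(M) = 8*M (F(M) = 4*(M + M) = 4*(2*M) = 8*M)
j = 58 (j = 13 + 45 = 58)
a(Z, T) = 56 + Z (a(Z, T) = Z + 8*7 = Z + 56 = 56 + Z)
1/a(32, j) = 1/(56 + 32) = 1/88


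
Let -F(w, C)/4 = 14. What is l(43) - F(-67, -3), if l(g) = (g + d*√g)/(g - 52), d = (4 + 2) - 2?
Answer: 461/9 - 4*√43/9 ≈ 48.308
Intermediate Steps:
d = 4 (d = 6 - 2 = 4)
F(w, C) = -56 (F(w, C) = -4*14 = -56)
l(g) = (g + 4*√g)/(-52 + g) (l(g) = (g + 4*√g)/(g - 52) = (g + 4*√g)/(-52 + g))
l(43) - F(-67, -3) = (43 + 4*√43)/(-52 + 43) - 1*(-56) = (43 + 4*√43)/(-9) + 56 = -(43 + 4*√43)/9 + 56 = (-43/9 - 4*√43/9) + 56 = 461/9 - 4*√43/9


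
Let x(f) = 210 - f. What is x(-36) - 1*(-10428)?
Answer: 10674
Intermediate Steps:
x(-36) - 1*(-10428) = (210 - 1*(-36)) - 1*(-10428) = (210 + 36) + 10428 = 246 + 10428 = 10674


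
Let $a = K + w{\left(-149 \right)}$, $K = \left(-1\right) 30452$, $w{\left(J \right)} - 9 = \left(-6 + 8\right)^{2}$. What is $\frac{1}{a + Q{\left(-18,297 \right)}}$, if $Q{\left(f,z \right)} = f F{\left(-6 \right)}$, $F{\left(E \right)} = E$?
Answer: $- \frac{1}{30331} \approx -3.297 \cdot 10^{-5}$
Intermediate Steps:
$w{\left(J \right)} = 13$ ($w{\left(J \right)} = 9 + \left(-6 + 8\right)^{2} = 9 + 2^{2} = 9 + 4 = 13$)
$Q{\left(f,z \right)} = - 6 f$ ($Q{\left(f,z \right)} = f \left(-6\right) = - 6 f$)
$K = -30452$
$a = -30439$ ($a = -30452 + 13 = -30439$)
$\frac{1}{a + Q{\left(-18,297 \right)}} = \frac{1}{-30439 - -108} = \frac{1}{-30439 + 108} = \frac{1}{-30331} = - \frac{1}{30331}$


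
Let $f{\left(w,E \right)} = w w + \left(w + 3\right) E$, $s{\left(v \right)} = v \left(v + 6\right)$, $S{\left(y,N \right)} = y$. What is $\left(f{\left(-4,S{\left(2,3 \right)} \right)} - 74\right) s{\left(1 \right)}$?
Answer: $-420$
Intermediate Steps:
$s{\left(v \right)} = v \left(6 + v\right)$
$f{\left(w,E \right)} = w^{2} + E \left(3 + w\right)$ ($f{\left(w,E \right)} = w^{2} + \left(3 + w\right) E = w^{2} + E \left(3 + w\right)$)
$\left(f{\left(-4,S{\left(2,3 \right)} \right)} - 74\right) s{\left(1 \right)} = \left(\left(\left(-4\right)^{2} + 3 \cdot 2 + 2 \left(-4\right)\right) - 74\right) 1 \left(6 + 1\right) = \left(\left(16 + 6 - 8\right) - 74\right) 1 \cdot 7 = \left(14 - 74\right) 7 = \left(-60\right) 7 = -420$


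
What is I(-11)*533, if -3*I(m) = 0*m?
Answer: 0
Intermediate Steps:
I(m) = 0 (I(m) = -0*m = -⅓*0 = 0)
I(-11)*533 = 0*533 = 0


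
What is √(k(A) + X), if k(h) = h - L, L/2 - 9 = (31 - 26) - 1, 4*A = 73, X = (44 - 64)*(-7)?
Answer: 23/2 ≈ 11.500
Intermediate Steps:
X = 140 (X = -20*(-7) = 140)
A = 73/4 (A = (¼)*73 = 73/4 ≈ 18.250)
L = 26 (L = 18 + 2*((31 - 26) - 1) = 18 + 2*(5 - 1) = 18 + 2*4 = 18 + 8 = 26)
k(h) = -26 + h (k(h) = h - 1*26 = h - 26 = -26 + h)
√(k(A) + X) = √((-26 + 73/4) + 140) = √(-31/4 + 140) = √(529/4) = 23/2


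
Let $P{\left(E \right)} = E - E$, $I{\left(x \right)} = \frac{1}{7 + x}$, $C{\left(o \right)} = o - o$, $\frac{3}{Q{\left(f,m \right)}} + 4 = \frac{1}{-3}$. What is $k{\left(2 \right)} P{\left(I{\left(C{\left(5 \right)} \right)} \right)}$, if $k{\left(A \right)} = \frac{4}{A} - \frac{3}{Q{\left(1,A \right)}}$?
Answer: $0$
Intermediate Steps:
$Q{\left(f,m \right)} = - \frac{9}{13}$ ($Q{\left(f,m \right)} = \frac{3}{-4 + \frac{1}{-3}} = \frac{3}{-4 - \frac{1}{3}} = \frac{3}{- \frac{13}{3}} = 3 \left(- \frac{3}{13}\right) = - \frac{9}{13}$)
$C{\left(o \right)} = 0$
$k{\left(A \right)} = \frac{13}{3} + \frac{4}{A}$ ($k{\left(A \right)} = \frac{4}{A} - \frac{3}{- \frac{9}{13}} = \frac{4}{A} - - \frac{13}{3} = \frac{4}{A} + \frac{13}{3} = \frac{13}{3} + \frac{4}{A}$)
$P{\left(E \right)} = 0$
$k{\left(2 \right)} P{\left(I{\left(C{\left(5 \right)} \right)} \right)} = \left(\frac{13}{3} + \frac{4}{2}\right) 0 = \left(\frac{13}{3} + 4 \cdot \frac{1}{2}\right) 0 = \left(\frac{13}{3} + 2\right) 0 = \frac{19}{3} \cdot 0 = 0$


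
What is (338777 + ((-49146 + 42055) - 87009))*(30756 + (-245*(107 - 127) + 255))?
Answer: 8786595747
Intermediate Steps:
(338777 + ((-49146 + 42055) - 87009))*(30756 + (-245*(107 - 127) + 255)) = (338777 + (-7091 - 87009))*(30756 + (-245*(-20) + 255)) = (338777 - 94100)*(30756 + (4900 + 255)) = 244677*(30756 + 5155) = 244677*35911 = 8786595747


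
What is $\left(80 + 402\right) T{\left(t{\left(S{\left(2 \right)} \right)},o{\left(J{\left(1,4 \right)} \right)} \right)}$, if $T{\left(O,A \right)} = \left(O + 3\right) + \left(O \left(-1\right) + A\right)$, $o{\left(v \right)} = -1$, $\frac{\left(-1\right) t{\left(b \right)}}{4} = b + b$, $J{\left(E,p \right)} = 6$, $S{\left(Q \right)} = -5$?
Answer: $964$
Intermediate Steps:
$t{\left(b \right)} = - 8 b$ ($t{\left(b \right)} = - 4 \left(b + b\right) = - 4 \cdot 2 b = - 8 b$)
$T{\left(O,A \right)} = 3 + A$ ($T{\left(O,A \right)} = \left(3 + O\right) + \left(- O + A\right) = \left(3 + O\right) + \left(A - O\right) = 3 + A$)
$\left(80 + 402\right) T{\left(t{\left(S{\left(2 \right)} \right)},o{\left(J{\left(1,4 \right)} \right)} \right)} = \left(80 + 402\right) \left(3 - 1\right) = 482 \cdot 2 = 964$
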